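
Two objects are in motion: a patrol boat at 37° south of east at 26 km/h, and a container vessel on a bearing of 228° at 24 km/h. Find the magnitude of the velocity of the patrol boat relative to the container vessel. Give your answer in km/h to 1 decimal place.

Taking east as x and north as y: patrol boat velocity = (20.765, -15.647) km/h; container vessel velocity = (-17.835, -16.059) km/h.
Velocity of patrol boat relative to container vessel = (20.765, -15.647) − (-17.835, -16.059) = (38.600, 0.412) km/h.
Magnitude = |(38.600, 0.412)| = 38.602 km/h.

38.6 km/h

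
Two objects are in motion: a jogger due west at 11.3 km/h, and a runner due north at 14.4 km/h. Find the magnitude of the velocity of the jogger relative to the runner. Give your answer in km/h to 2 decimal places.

Taking east as x and north as y: jogger velocity = (-11.300, 0.000) km/h; runner velocity = (0.000, 14.400) km/h.
Velocity of jogger relative to runner = (-11.300, 0.000) − (0.000, 14.400) = (-11.300, -14.400) km/h.
Magnitude = |(-11.300, -14.400)| = 18.304 km/h.

18.30 km/h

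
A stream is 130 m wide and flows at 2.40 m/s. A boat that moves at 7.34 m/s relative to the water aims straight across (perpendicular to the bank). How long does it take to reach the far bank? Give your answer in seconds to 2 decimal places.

The component of the boat's velocity perpendicular to the bank is 7.34 m/s.
Only the cross-stream component determines the crossing time; the current contributes nothing perpendicular to the bank.
Time = 130 / 7.340 = 17.711 s.

17.71 s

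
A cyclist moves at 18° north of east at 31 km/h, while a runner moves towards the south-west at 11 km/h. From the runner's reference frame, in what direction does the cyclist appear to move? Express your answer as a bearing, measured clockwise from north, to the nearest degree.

Taking east as x and north as y: cyclist velocity = (29.483, 9.580) km/h; runner velocity = (-7.778, -7.778) km/h.
Velocity of cyclist relative to runner = (29.483, 9.580) − (-7.778, -7.778) = (37.261, 17.358) km/h.
Bearing = atan2(37.26, 17.36) = 65.02° clockwise from north.

065°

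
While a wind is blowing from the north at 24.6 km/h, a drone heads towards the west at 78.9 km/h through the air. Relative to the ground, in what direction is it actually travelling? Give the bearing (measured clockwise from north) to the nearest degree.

253°

Taking east as x and north as y: velocity relative to the air = (-78.900, 0.000) km/h; the air relative to ground = (0.000, -24.600) km/h.
Velocity relative to ground = (-78.900, 0.000) + (0.000, -24.600) = (-78.900, -24.600) km/h.
Bearing = atan2(-78.90, -24.60) = 252.68° clockwise from north.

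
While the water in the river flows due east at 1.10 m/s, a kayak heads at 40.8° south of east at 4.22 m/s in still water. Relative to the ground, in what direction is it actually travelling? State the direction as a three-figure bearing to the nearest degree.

123°

Taking east as x and north as y: velocity relative to the water = (3.195, -2.757) m/s; the water relative to ground = (1.100, 0.000) m/s.
Velocity relative to ground = (3.195, -2.757) + (1.100, 0.000) = (4.295, -2.757) m/s.
Bearing = atan2(4.29, -2.76) = 122.70° clockwise from north.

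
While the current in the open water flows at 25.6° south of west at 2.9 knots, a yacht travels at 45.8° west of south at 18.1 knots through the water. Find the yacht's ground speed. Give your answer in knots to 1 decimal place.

Taking east as x and north as y: velocity relative to the water = (-12.976, -12.619) knots; the water relative to ground = (-2.615, -1.253) knots.
Velocity relative to ground = (-12.976, -12.619) + (-2.615, -1.253) = (-15.591, -13.872) knots.
Speed = |(-15.591, -13.872)| = 20.869 knots.

20.9 knots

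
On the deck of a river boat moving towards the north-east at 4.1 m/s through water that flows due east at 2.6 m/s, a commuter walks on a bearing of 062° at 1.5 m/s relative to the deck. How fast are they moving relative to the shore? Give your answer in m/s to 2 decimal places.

In east/north components (m/s): commuter relative to river boat = (1.324, 0.704); river boat relative to water = (2.899, 2.899); water relative to ground = (2.600, 0.000).
Sum = (6.824, 3.603) m/s.
Speed = |(6.824, 3.603)| = 7.717 m/s.

7.72 m/s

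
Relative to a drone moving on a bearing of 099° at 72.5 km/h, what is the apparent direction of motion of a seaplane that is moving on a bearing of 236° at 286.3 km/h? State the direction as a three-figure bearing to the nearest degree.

Taking east as x and north as y: seaplane velocity = (-237.353, -160.097) km/h; drone velocity = (71.607, -11.341) km/h.
Velocity of seaplane relative to drone = (-237.353, -160.097) − (71.607, -11.341) = (-308.961, -148.755) km/h.
Bearing = atan2(-308.96, -148.76) = 244.29° clockwise from north.

244°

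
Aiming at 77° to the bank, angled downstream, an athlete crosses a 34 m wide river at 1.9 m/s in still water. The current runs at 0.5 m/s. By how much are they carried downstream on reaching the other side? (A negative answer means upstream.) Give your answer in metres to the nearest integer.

Perpendicular speed = 1.851 m/s; crossing time = 34 / 1.851 = 18.365 s.
Net downstream speed = 0.927 m/s.
Drift = 0.927 × 18.365 = 17.032 m (downstream).

17 m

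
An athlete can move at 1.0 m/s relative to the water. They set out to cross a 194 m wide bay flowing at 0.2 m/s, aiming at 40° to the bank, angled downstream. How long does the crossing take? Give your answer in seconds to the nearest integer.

302 s

The component of the athlete's velocity perpendicular to the bank is 1.0 × sin 40° = 0.643 m/s.
The flow acts along the bank and has no component across it.
Time = 194 / 0.643 = 301.810 s.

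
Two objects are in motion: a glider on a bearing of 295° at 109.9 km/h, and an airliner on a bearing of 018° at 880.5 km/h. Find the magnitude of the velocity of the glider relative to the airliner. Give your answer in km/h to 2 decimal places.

Taking east as x and north as y: glider velocity = (-99.603, 46.446) km/h; airliner velocity = (272.089, 837.405) km/h.
Velocity of glider relative to airliner = (-99.603, 46.446) − (272.089, 837.405) = (-371.693, -790.960) km/h.
Magnitude = |(-371.693, -790.960)| = 873.941 km/h.

873.94 km/h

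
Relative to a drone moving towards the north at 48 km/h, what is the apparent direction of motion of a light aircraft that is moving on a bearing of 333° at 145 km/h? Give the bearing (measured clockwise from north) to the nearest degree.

Taking east as x and north as y: light aircraft velocity = (-65.829, 129.196) km/h; drone velocity = (0.000, 48.000) km/h.
Velocity of light aircraft relative to drone = (-65.829, 129.196) − (0.000, 48.000) = (-65.829, 81.196) km/h.
Bearing = atan2(-65.83, 81.20) = 320.97° clockwise from north.

321°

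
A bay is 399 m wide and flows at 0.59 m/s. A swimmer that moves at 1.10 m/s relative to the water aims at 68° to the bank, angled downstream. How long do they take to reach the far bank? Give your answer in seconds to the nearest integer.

The component of the swimmer's velocity perpendicular to the bank is 1.10 × sin 68° = 1.020 m/s.
The flow acts along the bank and has no component across it.
Time = 399 / 1.020 = 391.214 s.

391 s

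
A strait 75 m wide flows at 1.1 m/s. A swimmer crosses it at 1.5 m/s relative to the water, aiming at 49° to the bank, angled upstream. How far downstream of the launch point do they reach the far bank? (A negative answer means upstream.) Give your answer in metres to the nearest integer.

8 m

Perpendicular speed = 1.132 m/s; crossing time = 75 / 1.132 = 66.251 s.
Net downstream speed = 0.116 m/s.
Drift = 0.116 × 66.251 = 7.679 m (downstream).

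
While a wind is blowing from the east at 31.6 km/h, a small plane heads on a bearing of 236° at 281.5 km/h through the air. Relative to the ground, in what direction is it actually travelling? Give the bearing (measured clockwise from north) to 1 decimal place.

Taking east as x and north as y: velocity relative to the air = (-233.374, -157.413) km/h; the air relative to ground = (-31.600, 0.000) km/h.
Velocity relative to ground = (-233.374, -157.413) + (-31.600, 0.000) = (-264.974, -157.413) km/h.
Bearing = atan2(-264.97, -157.41) = 239.29° clockwise from north.

239.3°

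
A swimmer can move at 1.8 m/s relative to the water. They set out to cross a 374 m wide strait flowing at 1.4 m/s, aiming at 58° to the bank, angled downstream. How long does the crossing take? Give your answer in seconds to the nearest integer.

245 s

The component of the swimmer's velocity perpendicular to the bank is 1.8 × sin 58° = 1.526 m/s.
Only the cross-stream component determines the crossing time; the current contributes nothing perpendicular to the bank.
Time = 374 / 1.526 = 245.007 s.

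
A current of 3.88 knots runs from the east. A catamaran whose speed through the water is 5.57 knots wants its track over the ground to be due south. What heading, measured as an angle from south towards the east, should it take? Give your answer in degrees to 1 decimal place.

44.2°

The current pushes perpendicular to the desired track; the heading must have a component into the current equal to 3.88 knots: 5.57 sin θ = 3.88.
sin θ = 0.6966, so θ = 44.154°.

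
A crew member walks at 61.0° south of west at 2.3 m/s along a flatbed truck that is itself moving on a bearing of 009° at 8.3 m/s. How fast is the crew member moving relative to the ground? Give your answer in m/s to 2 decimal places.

Taking east as x and north as y: flatbed truck velocity = (1.298, 8.198) m/s; crew member velocity relative to flatbed truck = (-1.115, -2.012) m/s.
Velocity relative to ground = (1.298, 8.198) + (-1.115, -2.012) = (0.183, 6.186) m/s.
Speed = |(0.183, 6.186)| = 6.189 m/s.

6.19 m/s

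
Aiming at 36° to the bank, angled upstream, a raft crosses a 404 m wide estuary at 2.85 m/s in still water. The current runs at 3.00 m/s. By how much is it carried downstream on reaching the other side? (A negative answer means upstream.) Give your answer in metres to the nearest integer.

Perpendicular speed = 1.675 m/s; crossing time = 404 / 1.675 = 241.167 s.
Net downstream speed = 0.694 m/s.
Drift = 0.694 × 241.167 = 167.443 m (downstream).

167 m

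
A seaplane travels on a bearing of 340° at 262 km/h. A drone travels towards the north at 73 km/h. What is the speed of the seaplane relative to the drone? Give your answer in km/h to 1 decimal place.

Taking east as x and north as y: seaplane velocity = (-89.609, 246.199) km/h; drone velocity = (0.000, 73.000) km/h.
Velocity of seaplane relative to drone = (-89.609, 246.199) − (0.000, 73.000) = (-89.609, 173.199) km/h.
Magnitude = |(-89.609, 173.199)| = 195.007 km/h.

195.0 km/h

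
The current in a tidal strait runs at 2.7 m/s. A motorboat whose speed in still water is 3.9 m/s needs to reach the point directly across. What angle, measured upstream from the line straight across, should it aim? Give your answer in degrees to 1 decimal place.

To cancel the current, the upstream component of the motorboat's velocity must equal the flow: 3.9 sin θ = 2.7.
sin θ = 2.7 / 3.9 = 0.6923.
θ = arcsin(0.6923) = 43.813°.

43.8°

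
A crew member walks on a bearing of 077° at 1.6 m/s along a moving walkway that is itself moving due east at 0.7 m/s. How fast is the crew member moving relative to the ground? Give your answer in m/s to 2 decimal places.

Taking east as x and north as y: moving walkway velocity = (0.700, 0.000) m/s; crew member velocity relative to moving walkway = (1.559, 0.360) m/s.
Velocity relative to ground = (0.700, 0.000) + (1.559, 0.360) = (2.259, 0.360) m/s.
Speed = |(2.259, 0.360)| = 2.287 m/s.

2.29 m/s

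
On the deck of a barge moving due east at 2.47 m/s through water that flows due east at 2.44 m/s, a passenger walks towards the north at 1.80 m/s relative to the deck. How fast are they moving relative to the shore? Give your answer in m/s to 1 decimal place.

5.2 m/s

In east/north components (m/s): passenger relative to barge = (0.000, 1.800); barge relative to water = (2.470, 0.000); water relative to ground = (2.440, 0.000).
Sum = (4.910, 1.800) m/s.
Speed = |(4.910, 1.800)| = 5.230 m/s.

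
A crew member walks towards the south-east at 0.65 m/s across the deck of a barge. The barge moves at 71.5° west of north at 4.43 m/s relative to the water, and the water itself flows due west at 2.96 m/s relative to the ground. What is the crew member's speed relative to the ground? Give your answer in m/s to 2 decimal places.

6.77 m/s

In east/north components (m/s): crew member relative to barge = (0.460, -0.460); barge relative to water = (-4.201, 1.406); water relative to ground = (-2.960, 0.000).
Sum = (-6.701, 0.946) m/s.
Speed = |(-6.701, 0.946)| = 6.768 m/s.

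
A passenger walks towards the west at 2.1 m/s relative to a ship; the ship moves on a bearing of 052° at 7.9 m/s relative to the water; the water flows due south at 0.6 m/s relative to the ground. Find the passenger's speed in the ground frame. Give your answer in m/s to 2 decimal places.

In east/north components (m/s): passenger relative to ship = (-2.100, 0.000); ship relative to water = (6.225, 4.864); water relative to ground = (0.000, -0.600).
Sum = (4.125, 4.264) m/s.
Speed = |(4.125, 4.264)| = 5.933 m/s.

5.93 m/s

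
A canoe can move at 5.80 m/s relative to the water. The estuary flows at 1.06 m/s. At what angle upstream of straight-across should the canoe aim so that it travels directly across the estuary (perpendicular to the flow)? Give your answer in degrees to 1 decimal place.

10.5°

To cancel the current, the upstream component of the canoe's velocity must equal the flow: 5.80 sin θ = 1.06.
sin θ = 1.06 / 5.80 = 0.1828.
θ = arcsin(0.1828) = 10.530°.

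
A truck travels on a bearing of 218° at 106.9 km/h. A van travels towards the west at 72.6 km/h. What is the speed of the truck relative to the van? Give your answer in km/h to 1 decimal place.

84.5 km/h

Taking east as x and north as y: truck velocity = (-65.814, -84.238) km/h; van velocity = (-72.600, 0.000) km/h.
Velocity of truck relative to van = (-65.814, -84.238) − (-72.600, 0.000) = (6.786, -84.238) km/h.
Magnitude = |(6.786, -84.238)| = 84.511 km/h.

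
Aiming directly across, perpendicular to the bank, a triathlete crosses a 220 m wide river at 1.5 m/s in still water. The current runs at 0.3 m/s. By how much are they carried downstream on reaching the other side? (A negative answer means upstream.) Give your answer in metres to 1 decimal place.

44.0 m

Perpendicular speed = 1.500 m/s; crossing time = 220 / 1.500 = 146.667 s.
Net downstream speed = 0.300 m/s.
Drift = 0.300 × 146.667 = 44.000 m (downstream).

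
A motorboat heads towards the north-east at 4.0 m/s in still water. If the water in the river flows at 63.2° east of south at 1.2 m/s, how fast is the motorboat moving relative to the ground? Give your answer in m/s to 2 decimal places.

4.52 m/s

Taking east as x and north as y: velocity relative to the water = (2.828, 2.828) m/s; the water relative to ground = (1.071, -0.541) m/s.
Velocity relative to ground = (2.828, 2.828) + (1.071, -0.541) = (3.900, 2.287) m/s.
Speed = |(3.900, 2.287)| = 4.521 m/s.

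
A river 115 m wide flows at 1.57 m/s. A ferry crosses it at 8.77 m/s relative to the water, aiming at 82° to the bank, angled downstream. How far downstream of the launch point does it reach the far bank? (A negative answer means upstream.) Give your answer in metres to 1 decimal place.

Perpendicular speed = 8.685 m/s; crossing time = 115 / 8.685 = 13.242 s.
Net downstream speed = 2.791 m/s.
Drift = 2.791 × 13.242 = 36.952 m (downstream).

37.0 m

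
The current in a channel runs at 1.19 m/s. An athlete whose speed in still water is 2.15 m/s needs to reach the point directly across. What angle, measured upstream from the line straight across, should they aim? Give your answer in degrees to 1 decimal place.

To cancel the current, the upstream component of the athlete's velocity must equal the flow: 2.15 sin θ = 1.19.
sin θ = 1.19 / 2.15 = 0.5535.
θ = arcsin(0.5535) = 33.607°.

33.6°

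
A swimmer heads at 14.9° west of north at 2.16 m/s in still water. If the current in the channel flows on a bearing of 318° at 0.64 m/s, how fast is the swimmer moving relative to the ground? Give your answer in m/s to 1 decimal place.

2.7 m/s

Taking east as x and north as y: velocity relative to the water = (-0.555, 2.087) m/s; the water relative to ground = (-0.428, 0.476) m/s.
Velocity relative to ground = (-0.555, 2.087) + (-0.428, 0.476) = (-0.984, 2.563) m/s.
Speed = |(-0.984, 2.563)| = 2.745 m/s.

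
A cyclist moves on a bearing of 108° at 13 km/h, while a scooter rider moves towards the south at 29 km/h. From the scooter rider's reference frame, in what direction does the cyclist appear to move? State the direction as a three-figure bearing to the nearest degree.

026°

Taking east as x and north as y: cyclist velocity = (12.364, -4.017) km/h; scooter rider velocity = (0.000, -29.000) km/h.
Velocity of cyclist relative to scooter rider = (12.364, -4.017) − (0.000, -29.000) = (12.364, 24.983) km/h.
Bearing = atan2(12.36, 24.98) = 26.33° clockwise from north.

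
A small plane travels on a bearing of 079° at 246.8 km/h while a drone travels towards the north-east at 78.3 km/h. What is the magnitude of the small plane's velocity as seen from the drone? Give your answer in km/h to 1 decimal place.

Taking east as x and north as y: small plane velocity = (242.266, 47.092) km/h; drone velocity = (55.366, 55.366) km/h.
Velocity of small plane relative to drone = (242.266, 47.092) − (55.366, 55.366) = (186.899, -8.275) km/h.
Magnitude = |(186.899, -8.275)| = 187.082 km/h.

187.1 km/h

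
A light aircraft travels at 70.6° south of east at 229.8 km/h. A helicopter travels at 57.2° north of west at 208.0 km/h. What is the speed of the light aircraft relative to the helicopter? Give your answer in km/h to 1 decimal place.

Taking east as x and north as y: light aircraft velocity = (76.331, -216.753) km/h; helicopter velocity = (-112.675, 174.838) km/h.
Velocity of light aircraft relative to helicopter = (76.331, -216.753) − (-112.675, 174.838) = (189.006, -391.590) km/h.
Magnitude = |(189.006, -391.590)| = 434.818 km/h.

434.8 km/h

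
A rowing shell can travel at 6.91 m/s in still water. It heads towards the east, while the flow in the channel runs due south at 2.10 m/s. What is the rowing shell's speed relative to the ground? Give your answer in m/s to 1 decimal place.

7.2 m/s

Taking east as x and north as y: velocity relative to the water = (6.910, 0.000) m/s; the water relative to ground = (0.000, -2.100) m/s.
Velocity relative to ground = (6.910, 0.000) + (0.000, -2.100) = (6.910, -2.100) m/s.
Speed = |(6.910, -2.100)| = 7.222 m/s.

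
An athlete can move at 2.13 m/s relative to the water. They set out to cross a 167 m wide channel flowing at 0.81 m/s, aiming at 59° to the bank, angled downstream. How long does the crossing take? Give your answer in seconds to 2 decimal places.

91.47 s

The component of the athlete's velocity perpendicular to the bank is 2.13 × sin 59° = 1.826 m/s.
The flow acts along the bank and has no component across it.
Time = 167 / 1.826 = 91.468 s.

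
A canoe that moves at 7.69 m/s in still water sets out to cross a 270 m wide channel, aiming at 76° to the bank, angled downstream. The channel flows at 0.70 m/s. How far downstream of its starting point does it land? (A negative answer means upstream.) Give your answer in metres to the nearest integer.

Perpendicular speed = 7.462 m/s; crossing time = 270 / 7.462 = 36.185 s.
Net downstream speed = 2.560 m/s.
Drift = 2.560 × 36.185 = 92.648 m (downstream).

93 m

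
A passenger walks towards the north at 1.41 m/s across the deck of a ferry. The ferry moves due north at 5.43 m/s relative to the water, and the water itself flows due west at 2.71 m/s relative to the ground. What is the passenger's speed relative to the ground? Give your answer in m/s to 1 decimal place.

7.4 m/s

In east/north components (m/s): passenger relative to ferry = (0.000, 1.410); ferry relative to water = (0.000, 5.430); water relative to ground = (-2.710, 0.000).
Sum = (-2.710, 6.840) m/s.
Speed = |(-2.710, 6.840)| = 7.357 m/s.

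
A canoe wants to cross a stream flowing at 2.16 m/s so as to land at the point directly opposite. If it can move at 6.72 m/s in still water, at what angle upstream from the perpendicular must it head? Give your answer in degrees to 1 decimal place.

To cancel the current, the upstream component of the canoe's velocity must equal the flow: 6.72 sin θ = 2.16.
sin θ = 2.16 / 6.72 = 0.3214.
θ = arcsin(0.3214) = 18.749°.

18.7°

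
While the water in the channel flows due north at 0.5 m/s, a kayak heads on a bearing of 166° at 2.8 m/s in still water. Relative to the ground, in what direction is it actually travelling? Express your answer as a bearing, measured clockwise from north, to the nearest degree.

163°

Taking east as x and north as y: velocity relative to the water = (0.677, -2.717) m/s; the water relative to ground = (0.000, 0.500) m/s.
Velocity relative to ground = (0.677, -2.717) + (0.000, 0.500) = (0.677, -2.217) m/s.
Bearing = atan2(0.68, -2.22) = 163.01° clockwise from north.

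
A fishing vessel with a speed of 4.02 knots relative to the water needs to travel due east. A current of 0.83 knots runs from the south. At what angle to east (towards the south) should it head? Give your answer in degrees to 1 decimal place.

11.9°

The current pushes perpendicular to the desired track; the heading must have a component into the current equal to 0.83 knots: 4.02 sin θ = 0.83.
sin θ = 0.2065, so θ = 11.915°.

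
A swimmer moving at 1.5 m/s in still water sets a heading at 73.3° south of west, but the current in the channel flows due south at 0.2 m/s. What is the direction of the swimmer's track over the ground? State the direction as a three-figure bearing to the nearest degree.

195°

Taking east as x and north as y: velocity relative to the water = (-0.431, -1.437) m/s; the water relative to ground = (0.000, -0.200) m/s.
Velocity relative to ground = (-0.431, -1.437) + (0.000, -0.200) = (-0.431, -1.637) m/s.
Bearing = atan2(-0.43, -1.64) = 194.75° clockwise from north.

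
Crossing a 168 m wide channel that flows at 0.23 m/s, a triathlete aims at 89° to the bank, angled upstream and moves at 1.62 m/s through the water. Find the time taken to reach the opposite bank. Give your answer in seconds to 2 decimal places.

The component of the triathlete's velocity perpendicular to the bank is 1.62 × sin 89° = 1.620 m/s.
The flow acts along the bank and has no component across it.
Time = 168 / 1.620 = 103.720 s.

103.72 s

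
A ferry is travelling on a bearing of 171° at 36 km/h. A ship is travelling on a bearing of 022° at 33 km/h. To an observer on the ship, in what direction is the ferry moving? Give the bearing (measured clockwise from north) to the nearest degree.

186°

Taking east as x and north as y: ferry velocity = (5.632, -35.557) km/h; ship velocity = (12.362, 30.597) km/h.
Velocity of ferry relative to ship = (5.632, -35.557) − (12.362, 30.597) = (-6.730, -66.154) km/h.
Bearing = atan2(-6.73, -66.15) = 185.81° clockwise from north.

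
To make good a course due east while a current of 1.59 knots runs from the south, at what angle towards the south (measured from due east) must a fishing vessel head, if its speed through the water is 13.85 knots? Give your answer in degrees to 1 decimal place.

6.6°

The current pushes perpendicular to the desired track; the heading must have a component into the current equal to 1.59 knots: 13.85 sin θ = 1.59.
sin θ = 0.1148, so θ = 6.592°.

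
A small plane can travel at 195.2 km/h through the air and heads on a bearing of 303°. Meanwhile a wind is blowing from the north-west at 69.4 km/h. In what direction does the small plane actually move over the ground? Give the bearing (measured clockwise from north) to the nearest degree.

Taking east as x and north as y: velocity relative to the air = (-163.708, 106.314) km/h; the air relative to ground = (49.073, -49.073) km/h.
Velocity relative to ground = (-163.708, 106.314) + (49.073, -49.073) = (-114.635, 57.240) km/h.
Bearing = atan2(-114.64, 57.24) = 296.53° clockwise from north.

297°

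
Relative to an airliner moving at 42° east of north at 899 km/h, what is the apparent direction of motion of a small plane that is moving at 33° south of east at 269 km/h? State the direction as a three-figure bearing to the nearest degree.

Taking east as x and north as y: small plane velocity = (225.602, -146.508) km/h; airliner velocity = (601.548, 668.087) km/h.
Velocity of small plane relative to airliner = (225.602, -146.508) − (601.548, 668.087) = (-375.946, -814.595) km/h.
Bearing = atan2(-375.95, -814.60) = 204.77° clockwise from north.

205°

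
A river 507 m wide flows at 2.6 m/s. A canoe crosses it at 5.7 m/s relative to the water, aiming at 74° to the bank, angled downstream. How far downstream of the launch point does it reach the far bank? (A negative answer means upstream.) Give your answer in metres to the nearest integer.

Perpendicular speed = 5.479 m/s; crossing time = 507 / 5.479 = 92.532 s.
Net downstream speed = 4.171 m/s.
Drift = 4.171 × 92.532 = 385.963 m (downstream).

386 m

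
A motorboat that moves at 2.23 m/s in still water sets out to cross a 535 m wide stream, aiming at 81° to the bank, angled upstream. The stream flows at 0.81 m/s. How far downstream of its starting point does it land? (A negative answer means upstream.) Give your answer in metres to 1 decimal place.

112.0 m

Perpendicular speed = 2.203 m/s; crossing time = 535 / 2.203 = 242.901 s.
Net downstream speed = 0.461 m/s.
Drift = 0.461 × 242.901 = 112.014 m (downstream).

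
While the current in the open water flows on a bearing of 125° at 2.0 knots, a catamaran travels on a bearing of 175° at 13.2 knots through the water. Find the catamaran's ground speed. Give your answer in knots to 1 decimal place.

Taking east as x and north as y: velocity relative to the water = (1.150, -13.150) knots; the water relative to ground = (1.638, -1.147) knots.
Velocity relative to ground = (1.150, -13.150) + (1.638, -1.147) = (2.789, -14.297) knots.
Speed = |(2.789, -14.297)| = 14.566 knots.

14.6 knots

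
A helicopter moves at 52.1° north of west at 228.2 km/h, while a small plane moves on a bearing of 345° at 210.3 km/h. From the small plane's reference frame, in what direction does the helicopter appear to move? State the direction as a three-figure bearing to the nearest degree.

255°

Taking east as x and north as y: helicopter velocity = (-140.180, 180.069) km/h; small plane velocity = (-54.430, 203.134) km/h.
Velocity of helicopter relative to small plane = (-140.180, 180.069) − (-54.430, 203.134) = (-85.750, -23.065) km/h.
Bearing = atan2(-85.75, -23.07) = 254.94° clockwise from north.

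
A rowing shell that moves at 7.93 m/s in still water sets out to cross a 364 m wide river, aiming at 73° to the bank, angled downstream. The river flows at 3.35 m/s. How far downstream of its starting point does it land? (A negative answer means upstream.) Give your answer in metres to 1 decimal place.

272.1 m

Perpendicular speed = 7.583 m/s; crossing time = 364 / 7.583 = 47.999 s.
Net downstream speed = 5.669 m/s.
Drift = 5.669 × 47.999 = 272.083 m (downstream).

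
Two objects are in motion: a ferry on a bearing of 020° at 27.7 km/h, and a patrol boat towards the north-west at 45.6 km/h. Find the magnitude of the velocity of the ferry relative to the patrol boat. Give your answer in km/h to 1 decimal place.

Taking east as x and north as y: ferry velocity = (9.474, 26.029) km/h; patrol boat velocity = (-32.244, 32.244) km/h.
Velocity of ferry relative to patrol boat = (9.474, 26.029) − (-32.244, 32.244) = (41.718, -6.215) km/h.
Magnitude = |(41.718, -6.215)| = 42.178 km/h.

42.2 km/h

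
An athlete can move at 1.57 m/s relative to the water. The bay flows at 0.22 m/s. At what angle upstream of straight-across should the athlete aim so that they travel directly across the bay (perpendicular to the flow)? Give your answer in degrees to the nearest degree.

To cancel the current, the upstream component of the athlete's velocity must equal the flow: 1.57 sin θ = 0.22.
sin θ = 0.22 / 1.57 = 0.1401.
θ = arcsin(0.1401) = 8.055°.

8°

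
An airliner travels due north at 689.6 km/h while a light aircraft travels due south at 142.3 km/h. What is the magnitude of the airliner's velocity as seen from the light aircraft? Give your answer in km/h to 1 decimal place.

Taking east as x and north as y: airliner velocity = (0.000, 689.600) km/h; light aircraft velocity = (0.000, -142.300) km/h.
Velocity of airliner relative to light aircraft = (0.000, 689.600) − (0.000, -142.300) = (0.000, 831.900) km/h.
Magnitude = |(0.000, 831.900)| = 831.900 km/h.

831.9 km/h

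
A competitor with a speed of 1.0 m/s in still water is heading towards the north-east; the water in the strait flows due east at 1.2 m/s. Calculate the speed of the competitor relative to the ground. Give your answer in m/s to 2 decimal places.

2.03 m/s

Taking east as x and north as y: velocity relative to the water = (0.707, 0.707) m/s; the water relative to ground = (1.200, 0.000) m/s.
Velocity relative to ground = (0.707, 0.707) + (1.200, 0.000) = (1.907, 0.707) m/s.
Speed = |(1.907, 0.707)| = 2.034 m/s.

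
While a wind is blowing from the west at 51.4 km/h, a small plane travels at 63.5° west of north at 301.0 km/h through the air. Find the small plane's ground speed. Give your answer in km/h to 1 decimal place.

Taking east as x and north as y: velocity relative to the air = (-269.375, 134.306) km/h; the air relative to ground = (51.400, 0.000) km/h.
Velocity relative to ground = (-269.375, 134.306) + (51.400, 0.000) = (-217.975, 134.306) km/h.
Speed = |(-217.975, 134.306)| = 256.030 km/h.

256.0 km/h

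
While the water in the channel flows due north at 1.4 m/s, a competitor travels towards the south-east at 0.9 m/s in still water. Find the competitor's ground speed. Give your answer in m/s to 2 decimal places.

Taking east as x and north as y: velocity relative to the water = (0.636, -0.636) m/s; the water relative to ground = (0.000, 1.400) m/s.
Velocity relative to ground = (0.636, -0.636) + (0.000, 1.400) = (0.636, 0.764) m/s.
Speed = |(0.636, 0.764)| = 0.994 m/s.

0.99 m/s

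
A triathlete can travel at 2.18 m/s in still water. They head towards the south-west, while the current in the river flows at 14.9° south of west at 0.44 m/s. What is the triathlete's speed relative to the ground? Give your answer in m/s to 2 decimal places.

Taking east as x and north as y: velocity relative to the water = (-1.541, -1.541) m/s; the water relative to ground = (-0.425, -0.113) m/s.
Velocity relative to ground = (-1.541, -1.541) + (-0.425, -0.113) = (-1.967, -1.655) m/s.
Speed = |(-1.967, -1.655)| = 2.570 m/s.

2.57 m/s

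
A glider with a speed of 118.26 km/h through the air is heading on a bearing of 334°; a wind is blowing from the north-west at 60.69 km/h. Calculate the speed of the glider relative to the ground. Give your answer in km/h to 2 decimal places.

64.00 km/h

Taking east as x and north as y: velocity relative to the air = (-51.842, 106.291) km/h; the air relative to ground = (42.914, -42.914) km/h.
Velocity relative to ground = (-51.842, 106.291) + (42.914, -42.914) = (-8.927, 63.377) km/h.
Speed = |(-8.927, 63.377)| = 64.003 km/h.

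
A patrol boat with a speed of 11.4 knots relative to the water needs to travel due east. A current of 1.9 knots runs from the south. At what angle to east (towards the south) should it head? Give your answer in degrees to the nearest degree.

The current pushes perpendicular to the desired track; the heading must have a component into the current equal to 1.9 knots: 11.4 sin θ = 1.9.
sin θ = 0.1667, so θ = 9.594°.

10°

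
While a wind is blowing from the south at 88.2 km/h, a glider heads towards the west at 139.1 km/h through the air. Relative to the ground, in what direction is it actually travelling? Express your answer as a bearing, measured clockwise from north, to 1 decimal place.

302.4°

Taking east as x and north as y: velocity relative to the air = (-139.100, 0.000) km/h; the air relative to ground = (0.000, 88.200) km/h.
Velocity relative to ground = (-139.100, 0.000) + (0.000, 88.200) = (-139.100, 88.200) km/h.
Bearing = atan2(-139.10, 88.20) = 302.38° clockwise from north.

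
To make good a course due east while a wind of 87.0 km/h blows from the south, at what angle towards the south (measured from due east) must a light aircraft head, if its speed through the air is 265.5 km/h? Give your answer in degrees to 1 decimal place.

19.1°

The wind pushes perpendicular to the desired track; the heading must have a component into the wind equal to 87.0 km/h: 265.5 sin θ = 87.0.
sin θ = 0.3277, so θ = 19.128°.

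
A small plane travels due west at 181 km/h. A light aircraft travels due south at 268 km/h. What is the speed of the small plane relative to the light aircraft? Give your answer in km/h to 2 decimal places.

323.40 km/h

Taking east as x and north as y: small plane velocity = (-181.000, 0.000) km/h; light aircraft velocity = (0.000, -268.000) km/h.
Velocity of small plane relative to light aircraft = (-181.000, 0.000) − (0.000, -268.000) = (-181.000, 268.000) km/h.
Magnitude = |(-181.000, 268.000)| = 323.396 km/h.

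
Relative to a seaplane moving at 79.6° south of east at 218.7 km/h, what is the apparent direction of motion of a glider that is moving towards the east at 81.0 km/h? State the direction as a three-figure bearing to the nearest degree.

Taking east as x and north as y: glider velocity = (81.000, 0.000) km/h; seaplane velocity = (39.480, -215.107) km/h.
Velocity of glider relative to seaplane = (81.000, 0.000) − (39.480, -215.107) = (41.520, 215.107) km/h.
Bearing = atan2(41.52, 215.11) = 10.93° clockwise from north.

011°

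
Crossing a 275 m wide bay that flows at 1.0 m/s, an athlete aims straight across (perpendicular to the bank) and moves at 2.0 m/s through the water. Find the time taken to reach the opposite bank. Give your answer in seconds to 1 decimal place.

The component of the athlete's velocity perpendicular to the bank is 2.0 m/s.
Only the cross-stream component determines the crossing time; the current contributes nothing perpendicular to the bank.
Time = 275 / 2.000 = 137.500 s.

137.5 s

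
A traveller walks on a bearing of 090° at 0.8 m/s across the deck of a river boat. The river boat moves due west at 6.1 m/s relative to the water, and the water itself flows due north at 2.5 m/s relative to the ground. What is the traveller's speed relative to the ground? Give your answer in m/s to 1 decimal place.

In east/north components (m/s): traveller relative to river boat = (0.800, 0.000); river boat relative to water = (-6.100, 0.000); water relative to ground = (0.000, 2.500).
Sum = (-5.300, 2.500) m/s.
Speed = |(-5.300, 2.500)| = 5.860 m/s.

5.9 m/s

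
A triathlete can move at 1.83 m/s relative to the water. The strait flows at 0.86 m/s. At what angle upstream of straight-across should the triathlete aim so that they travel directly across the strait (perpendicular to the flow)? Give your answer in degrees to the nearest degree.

To cancel the current, the upstream component of the triathlete's velocity must equal the flow: 1.83 sin θ = 0.86.
sin θ = 0.86 / 1.83 = 0.4699.
θ = arcsin(0.4699) = 28.031°.

28°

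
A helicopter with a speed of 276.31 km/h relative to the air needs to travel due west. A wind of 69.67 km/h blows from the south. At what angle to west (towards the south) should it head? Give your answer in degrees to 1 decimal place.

The wind pushes perpendicular to the desired track; the heading must have a component into the wind equal to 69.67 km/h: 276.31 sin θ = 69.67.
sin θ = 0.2521, so θ = 14.604°.

14.6°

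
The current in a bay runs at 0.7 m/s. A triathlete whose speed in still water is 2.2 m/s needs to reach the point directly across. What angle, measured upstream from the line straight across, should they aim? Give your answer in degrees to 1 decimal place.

18.6°

To cancel the current, the upstream component of the triathlete's velocity must equal the flow: 2.2 sin θ = 0.7.
sin θ = 0.7 / 2.2 = 0.3182.
θ = arcsin(0.3182) = 18.553°.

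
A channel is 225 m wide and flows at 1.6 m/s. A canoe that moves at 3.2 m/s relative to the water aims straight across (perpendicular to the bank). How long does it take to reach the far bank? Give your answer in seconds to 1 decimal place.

70.3 s

The component of the canoe's velocity perpendicular to the bank is 3.2 m/s.
Only the cross-stream component determines the crossing time; the current contributes nothing perpendicular to the bank.
Time = 225 / 3.200 = 70.312 s.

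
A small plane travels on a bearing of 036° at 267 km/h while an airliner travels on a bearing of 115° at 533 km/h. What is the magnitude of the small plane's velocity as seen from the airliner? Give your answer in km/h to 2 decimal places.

Taking east as x and north as y: small plane velocity = (156.939, 216.008) km/h; airliner velocity = (483.062, -225.256) km/h.
Velocity of small plane relative to airliner = (156.939, 216.008) − (483.062, -225.256) = (-326.123, 441.263) km/h.
Magnitude = |(-326.123, 441.263)| = 548.698 km/h.

548.70 km/h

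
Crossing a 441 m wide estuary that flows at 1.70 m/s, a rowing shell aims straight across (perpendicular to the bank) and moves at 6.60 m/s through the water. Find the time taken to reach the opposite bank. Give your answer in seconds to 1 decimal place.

The component of the rowing shell's velocity perpendicular to the bank is 6.60 m/s.
Only the cross-stream component determines the crossing time; the current contributes nothing perpendicular to the bank.
Time = 441 / 6.600 = 66.818 s.

66.8 s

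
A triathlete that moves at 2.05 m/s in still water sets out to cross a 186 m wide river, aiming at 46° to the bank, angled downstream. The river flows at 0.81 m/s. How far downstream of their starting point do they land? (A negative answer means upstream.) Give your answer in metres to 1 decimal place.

Perpendicular speed = 1.475 m/s; crossing time = 186 / 1.475 = 126.132 s.
Net downstream speed = 2.234 m/s.
Drift = 2.234 × 126.132 = 281.785 m (downstream).

281.8 m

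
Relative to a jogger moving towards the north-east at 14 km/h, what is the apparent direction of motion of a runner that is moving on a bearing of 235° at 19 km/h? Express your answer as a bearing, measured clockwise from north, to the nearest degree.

Taking east as x and north as y: runner velocity = (-15.564, -10.898) km/h; jogger velocity = (9.899, 9.899) km/h.
Velocity of runner relative to jogger = (-15.564, -10.898) − (9.899, 9.899) = (-25.463, -20.797) km/h.
Bearing = atan2(-25.46, -20.80) = 230.76° clockwise from north.

231°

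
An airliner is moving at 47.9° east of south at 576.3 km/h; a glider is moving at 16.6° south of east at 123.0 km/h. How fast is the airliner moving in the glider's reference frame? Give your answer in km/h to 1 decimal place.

Taking east as x and north as y: airliner velocity = (427.601, -386.367) km/h; glider velocity = (117.874, -35.140) km/h.
Velocity of airliner relative to glider = (427.601, -386.367) − (117.874, -35.140) = (309.727, -351.227) km/h.
Magnitude = |(309.727, -351.227)| = 468.286 km/h.

468.3 km/h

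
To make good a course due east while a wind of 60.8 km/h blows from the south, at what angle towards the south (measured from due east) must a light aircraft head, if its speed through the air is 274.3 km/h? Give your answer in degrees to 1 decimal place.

The wind pushes perpendicular to the desired track; the heading must have a component into the wind equal to 60.8 km/h: 274.3 sin θ = 60.8.
sin θ = 0.2217, so θ = 12.806°.

12.8°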